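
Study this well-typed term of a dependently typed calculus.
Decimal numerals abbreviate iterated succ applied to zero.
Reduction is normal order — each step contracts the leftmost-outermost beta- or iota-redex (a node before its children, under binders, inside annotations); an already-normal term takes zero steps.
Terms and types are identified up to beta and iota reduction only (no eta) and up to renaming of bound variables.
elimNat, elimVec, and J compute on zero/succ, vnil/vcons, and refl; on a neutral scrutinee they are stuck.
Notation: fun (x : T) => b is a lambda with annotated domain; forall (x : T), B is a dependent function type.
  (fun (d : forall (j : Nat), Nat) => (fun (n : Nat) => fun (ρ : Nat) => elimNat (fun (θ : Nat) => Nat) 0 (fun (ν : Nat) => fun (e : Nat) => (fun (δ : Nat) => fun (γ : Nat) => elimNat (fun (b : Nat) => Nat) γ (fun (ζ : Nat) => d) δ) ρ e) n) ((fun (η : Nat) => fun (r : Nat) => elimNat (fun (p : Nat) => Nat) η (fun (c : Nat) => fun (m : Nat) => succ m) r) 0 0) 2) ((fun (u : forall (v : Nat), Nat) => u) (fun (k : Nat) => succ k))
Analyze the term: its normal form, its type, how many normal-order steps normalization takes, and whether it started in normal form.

reduced normal form:
  0
inferred type:
  Nat
steps to reach normal form (normal order): 18
already normal: no
first contracted redex: a beta-redex


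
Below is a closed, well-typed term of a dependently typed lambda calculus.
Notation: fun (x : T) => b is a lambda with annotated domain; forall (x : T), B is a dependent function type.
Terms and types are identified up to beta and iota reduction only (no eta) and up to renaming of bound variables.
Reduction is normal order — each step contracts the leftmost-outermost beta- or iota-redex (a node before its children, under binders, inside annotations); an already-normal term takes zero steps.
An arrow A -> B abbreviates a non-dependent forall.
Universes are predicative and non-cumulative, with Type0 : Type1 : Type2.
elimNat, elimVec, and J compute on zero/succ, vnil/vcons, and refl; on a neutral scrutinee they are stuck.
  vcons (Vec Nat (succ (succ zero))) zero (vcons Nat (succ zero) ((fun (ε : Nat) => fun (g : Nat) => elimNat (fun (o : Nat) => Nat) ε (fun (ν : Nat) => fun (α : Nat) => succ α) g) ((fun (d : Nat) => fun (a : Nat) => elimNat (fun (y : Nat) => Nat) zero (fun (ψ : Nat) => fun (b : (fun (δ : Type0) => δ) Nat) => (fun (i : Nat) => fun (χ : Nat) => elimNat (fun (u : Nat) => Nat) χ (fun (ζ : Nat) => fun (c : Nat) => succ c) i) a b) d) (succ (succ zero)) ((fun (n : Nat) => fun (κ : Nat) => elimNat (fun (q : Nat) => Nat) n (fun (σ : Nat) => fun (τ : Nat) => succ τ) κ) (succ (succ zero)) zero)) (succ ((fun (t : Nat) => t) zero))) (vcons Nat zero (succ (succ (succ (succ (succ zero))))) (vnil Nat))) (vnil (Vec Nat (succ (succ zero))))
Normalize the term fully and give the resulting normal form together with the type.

reduced normal form:
  vcons (Vec Nat (succ (succ zero))) zero (vcons Nat (succ zero) (succ (succ (succ (succ (succ zero))))) (vcons Nat zero (succ (succ (succ (succ (succ zero))))) (vnil Nat))) (vnil (Vec Nat (succ (succ zero))))
inferred type:
  Vec (Vec Nat (succ (succ zero))) (succ zero)


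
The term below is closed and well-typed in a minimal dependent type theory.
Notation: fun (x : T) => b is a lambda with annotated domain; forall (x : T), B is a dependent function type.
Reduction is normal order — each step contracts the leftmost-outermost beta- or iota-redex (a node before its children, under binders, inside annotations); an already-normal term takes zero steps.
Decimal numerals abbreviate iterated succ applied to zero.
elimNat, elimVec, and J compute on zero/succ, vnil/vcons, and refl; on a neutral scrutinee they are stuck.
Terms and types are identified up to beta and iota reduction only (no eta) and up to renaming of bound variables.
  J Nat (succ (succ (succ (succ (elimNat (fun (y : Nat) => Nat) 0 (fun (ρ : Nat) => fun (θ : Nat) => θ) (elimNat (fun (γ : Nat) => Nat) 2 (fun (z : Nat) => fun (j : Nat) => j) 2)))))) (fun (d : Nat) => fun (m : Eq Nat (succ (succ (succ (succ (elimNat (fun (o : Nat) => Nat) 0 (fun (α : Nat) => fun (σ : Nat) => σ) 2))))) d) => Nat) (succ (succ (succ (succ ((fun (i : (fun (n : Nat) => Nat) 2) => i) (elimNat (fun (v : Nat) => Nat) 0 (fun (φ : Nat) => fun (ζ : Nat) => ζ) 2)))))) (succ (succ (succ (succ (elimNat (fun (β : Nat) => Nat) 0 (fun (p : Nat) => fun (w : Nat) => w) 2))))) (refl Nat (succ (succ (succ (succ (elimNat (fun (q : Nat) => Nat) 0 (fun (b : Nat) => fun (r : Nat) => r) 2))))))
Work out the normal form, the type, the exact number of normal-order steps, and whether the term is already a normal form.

normal form:
  4
inferred type:
  Nat
reduction steps (normal order): 9
started in normal form: no
first contracted redex: a J iota-redex


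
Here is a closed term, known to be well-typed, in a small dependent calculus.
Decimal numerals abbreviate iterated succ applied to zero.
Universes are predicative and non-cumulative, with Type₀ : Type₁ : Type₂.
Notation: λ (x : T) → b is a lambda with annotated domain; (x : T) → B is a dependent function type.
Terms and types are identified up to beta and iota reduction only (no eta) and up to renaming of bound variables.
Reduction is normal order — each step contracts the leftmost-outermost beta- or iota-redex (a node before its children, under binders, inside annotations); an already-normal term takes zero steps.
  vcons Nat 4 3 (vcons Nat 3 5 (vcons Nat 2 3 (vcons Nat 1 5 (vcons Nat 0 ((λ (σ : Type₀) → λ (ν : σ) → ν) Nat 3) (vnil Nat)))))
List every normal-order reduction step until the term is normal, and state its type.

normal-order reduction:
  vcons Nat 4 3 (vcons Nat 3 5 (vcons Nat 2 3 (vcons Nat 1 5 (vcons Nat 0 ((λ (σ : Type₀) → λ (ν : σ) → ν) Nat 3) (vnil Nat)))))
  ~> vcons Nat 4 3 (vcons Nat 3 5 (vcons Nat 2 3 (vcons Nat 1 5 (vcons Nat 0 ((λ (σ : Nat) → σ) 3) (vnil Nat)))))
  ~> vcons Nat 4 3 (vcons Nat 3 5 (vcons Nat 2 3 (vcons Nat 1 5 (vcons Nat 0 3 (vnil Nat)))))
type:
  Vec Nat 5


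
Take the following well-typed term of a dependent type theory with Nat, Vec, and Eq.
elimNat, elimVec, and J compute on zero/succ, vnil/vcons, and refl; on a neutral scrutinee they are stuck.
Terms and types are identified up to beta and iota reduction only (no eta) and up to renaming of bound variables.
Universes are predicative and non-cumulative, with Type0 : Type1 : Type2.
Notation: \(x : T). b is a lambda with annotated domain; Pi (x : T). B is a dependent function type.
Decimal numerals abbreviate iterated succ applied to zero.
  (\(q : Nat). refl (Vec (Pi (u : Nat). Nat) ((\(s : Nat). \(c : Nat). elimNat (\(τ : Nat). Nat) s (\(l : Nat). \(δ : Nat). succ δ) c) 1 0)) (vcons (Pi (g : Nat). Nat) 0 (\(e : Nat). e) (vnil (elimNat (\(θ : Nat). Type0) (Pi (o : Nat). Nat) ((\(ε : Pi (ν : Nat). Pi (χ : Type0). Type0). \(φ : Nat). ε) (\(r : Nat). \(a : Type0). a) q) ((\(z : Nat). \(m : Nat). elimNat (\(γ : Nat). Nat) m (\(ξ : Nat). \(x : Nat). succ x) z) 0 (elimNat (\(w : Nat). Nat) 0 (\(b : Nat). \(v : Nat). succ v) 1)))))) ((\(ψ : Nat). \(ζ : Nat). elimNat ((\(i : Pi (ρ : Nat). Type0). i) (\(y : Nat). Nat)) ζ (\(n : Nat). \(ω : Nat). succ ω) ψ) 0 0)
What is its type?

the term's type:
  Eq (Vec (Pi (q : Nat). Nat) 1) (vcons (Pi (u : Nat). Nat) 0 (\(s : Nat). s) (vnil (Pi (c : Nat). Nat))) (vcons (Pi (τ : Nat). Nat) 0 (\(l : Nat). l) (vnil (Pi (δ : Nat). Nat)))


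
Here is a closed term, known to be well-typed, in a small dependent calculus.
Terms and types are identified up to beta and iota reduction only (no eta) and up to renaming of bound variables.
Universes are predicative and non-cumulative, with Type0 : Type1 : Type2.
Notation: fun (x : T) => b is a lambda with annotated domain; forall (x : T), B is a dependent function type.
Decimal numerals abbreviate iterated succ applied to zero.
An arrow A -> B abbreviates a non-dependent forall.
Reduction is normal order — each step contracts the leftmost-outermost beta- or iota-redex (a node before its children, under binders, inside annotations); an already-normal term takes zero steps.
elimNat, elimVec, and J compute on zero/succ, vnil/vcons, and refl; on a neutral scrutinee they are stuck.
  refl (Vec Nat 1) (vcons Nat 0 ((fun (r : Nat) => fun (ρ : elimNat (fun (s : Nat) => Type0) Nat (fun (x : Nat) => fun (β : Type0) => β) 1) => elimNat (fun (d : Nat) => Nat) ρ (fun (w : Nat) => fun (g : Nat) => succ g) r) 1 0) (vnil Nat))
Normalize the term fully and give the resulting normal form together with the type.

normal form:
  refl (Vec Nat 1) (vcons Nat 0 1 (vnil Nat))
inferred type:
  Eq (Vec Nat 1) (vcons Nat 0 1 (vnil Nat)) (vcons Nat 0 1 (vnil Nat))
observation: the term reaches its normal form after 6 normal-order steps.


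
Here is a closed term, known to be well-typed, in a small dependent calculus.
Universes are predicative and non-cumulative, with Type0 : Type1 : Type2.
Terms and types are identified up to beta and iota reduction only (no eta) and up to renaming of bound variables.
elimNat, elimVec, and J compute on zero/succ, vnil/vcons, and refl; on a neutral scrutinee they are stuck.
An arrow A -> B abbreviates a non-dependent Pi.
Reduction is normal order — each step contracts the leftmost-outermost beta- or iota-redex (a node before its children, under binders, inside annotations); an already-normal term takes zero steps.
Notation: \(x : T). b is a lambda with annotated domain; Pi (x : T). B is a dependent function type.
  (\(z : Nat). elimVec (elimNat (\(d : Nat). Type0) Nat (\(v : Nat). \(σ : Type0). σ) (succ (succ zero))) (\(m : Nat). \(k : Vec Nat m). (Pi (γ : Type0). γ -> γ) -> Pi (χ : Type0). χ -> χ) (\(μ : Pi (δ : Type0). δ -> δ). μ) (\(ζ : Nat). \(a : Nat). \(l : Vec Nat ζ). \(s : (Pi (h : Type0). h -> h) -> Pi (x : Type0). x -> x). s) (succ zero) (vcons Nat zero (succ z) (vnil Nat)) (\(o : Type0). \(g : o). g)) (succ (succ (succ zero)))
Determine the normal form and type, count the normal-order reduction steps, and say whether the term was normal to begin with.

resulting normal form:
  \(z : Type0). \(d : z). d
type:
  Pi (z : Type0). z -> z
steps to reach normal form (normal order): 8
already normal: no
first contracted redex: a beta-redex


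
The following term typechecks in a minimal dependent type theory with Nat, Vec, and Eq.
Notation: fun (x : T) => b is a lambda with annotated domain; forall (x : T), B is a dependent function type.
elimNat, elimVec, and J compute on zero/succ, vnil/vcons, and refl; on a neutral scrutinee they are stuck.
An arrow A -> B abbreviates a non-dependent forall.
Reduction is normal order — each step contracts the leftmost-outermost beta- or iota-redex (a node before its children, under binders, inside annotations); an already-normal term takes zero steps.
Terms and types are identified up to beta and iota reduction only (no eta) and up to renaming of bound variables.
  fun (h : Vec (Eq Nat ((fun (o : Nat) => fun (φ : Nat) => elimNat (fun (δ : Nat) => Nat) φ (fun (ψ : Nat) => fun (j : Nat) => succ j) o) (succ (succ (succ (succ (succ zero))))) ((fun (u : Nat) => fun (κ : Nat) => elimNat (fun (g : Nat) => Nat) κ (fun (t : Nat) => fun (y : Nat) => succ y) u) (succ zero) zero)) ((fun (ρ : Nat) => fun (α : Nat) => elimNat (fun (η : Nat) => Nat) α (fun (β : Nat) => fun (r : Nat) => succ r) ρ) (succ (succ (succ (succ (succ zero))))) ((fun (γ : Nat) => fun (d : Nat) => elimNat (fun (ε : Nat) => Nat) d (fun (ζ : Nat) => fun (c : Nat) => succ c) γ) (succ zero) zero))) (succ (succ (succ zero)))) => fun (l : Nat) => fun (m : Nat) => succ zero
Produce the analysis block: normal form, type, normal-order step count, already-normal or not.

resulting normal form:
  fun (h : Vec (Eq Nat (succ (succ (succ (succ (succ (succ zero)))))) (succ (succ (succ (succ (succ (succ zero))))))) (succ (succ (succ zero)))) => fun (o : Nat) => fun (φ : Nat) => succ zero
inferred type:
  Vec (Eq Nat (succ (succ (succ (succ (succ (succ zero)))))) (succ (succ (succ (succ (succ (succ zero))))))) (succ (succ (succ zero))) -> Nat -> Nat -> Nat
reduction steps (normal order): 48
term was already normal: no
first redex: a beta-redex


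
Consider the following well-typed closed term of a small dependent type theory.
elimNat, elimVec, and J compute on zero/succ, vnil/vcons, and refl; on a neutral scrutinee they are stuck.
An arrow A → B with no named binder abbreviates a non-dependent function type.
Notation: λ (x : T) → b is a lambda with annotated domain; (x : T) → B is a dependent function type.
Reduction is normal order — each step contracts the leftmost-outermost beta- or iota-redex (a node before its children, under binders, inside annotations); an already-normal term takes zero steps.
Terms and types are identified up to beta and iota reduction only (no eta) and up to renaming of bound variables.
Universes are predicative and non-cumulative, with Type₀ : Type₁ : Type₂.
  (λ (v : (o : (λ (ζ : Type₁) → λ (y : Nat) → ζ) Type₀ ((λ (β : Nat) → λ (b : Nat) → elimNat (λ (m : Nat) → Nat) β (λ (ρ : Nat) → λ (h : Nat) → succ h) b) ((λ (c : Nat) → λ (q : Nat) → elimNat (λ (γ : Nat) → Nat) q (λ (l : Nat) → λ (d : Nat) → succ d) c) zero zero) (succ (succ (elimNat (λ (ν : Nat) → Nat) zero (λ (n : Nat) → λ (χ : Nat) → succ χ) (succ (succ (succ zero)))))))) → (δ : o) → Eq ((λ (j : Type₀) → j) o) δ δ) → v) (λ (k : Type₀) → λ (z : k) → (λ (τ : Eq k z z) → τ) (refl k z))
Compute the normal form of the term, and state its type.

resulting normal form:
  λ (v : Type₀) → λ (o : v) → refl v o
inferred type:
  (v : Type₀) → (o : v) → Eq v o o


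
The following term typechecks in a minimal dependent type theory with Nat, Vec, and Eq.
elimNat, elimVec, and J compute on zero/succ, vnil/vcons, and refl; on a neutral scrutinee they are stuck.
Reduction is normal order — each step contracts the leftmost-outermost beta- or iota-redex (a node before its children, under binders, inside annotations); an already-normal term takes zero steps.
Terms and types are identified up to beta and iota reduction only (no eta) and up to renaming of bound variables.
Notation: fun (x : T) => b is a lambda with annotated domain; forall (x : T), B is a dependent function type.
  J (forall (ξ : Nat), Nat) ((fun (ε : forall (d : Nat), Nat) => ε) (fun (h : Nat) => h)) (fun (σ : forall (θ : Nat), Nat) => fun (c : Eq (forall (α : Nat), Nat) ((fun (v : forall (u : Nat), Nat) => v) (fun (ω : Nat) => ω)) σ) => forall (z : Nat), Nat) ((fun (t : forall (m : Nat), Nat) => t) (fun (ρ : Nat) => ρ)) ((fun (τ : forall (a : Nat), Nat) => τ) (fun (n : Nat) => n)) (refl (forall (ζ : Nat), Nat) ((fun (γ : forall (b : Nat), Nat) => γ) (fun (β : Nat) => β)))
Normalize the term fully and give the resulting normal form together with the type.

reduced normal form:
  fun (ξ : Nat) => ξ
the term's type:
  forall (ξ : Nat), Nat
observation: reduction starts at a J iota-redex, and 2 normal-order steps reach the normal form.


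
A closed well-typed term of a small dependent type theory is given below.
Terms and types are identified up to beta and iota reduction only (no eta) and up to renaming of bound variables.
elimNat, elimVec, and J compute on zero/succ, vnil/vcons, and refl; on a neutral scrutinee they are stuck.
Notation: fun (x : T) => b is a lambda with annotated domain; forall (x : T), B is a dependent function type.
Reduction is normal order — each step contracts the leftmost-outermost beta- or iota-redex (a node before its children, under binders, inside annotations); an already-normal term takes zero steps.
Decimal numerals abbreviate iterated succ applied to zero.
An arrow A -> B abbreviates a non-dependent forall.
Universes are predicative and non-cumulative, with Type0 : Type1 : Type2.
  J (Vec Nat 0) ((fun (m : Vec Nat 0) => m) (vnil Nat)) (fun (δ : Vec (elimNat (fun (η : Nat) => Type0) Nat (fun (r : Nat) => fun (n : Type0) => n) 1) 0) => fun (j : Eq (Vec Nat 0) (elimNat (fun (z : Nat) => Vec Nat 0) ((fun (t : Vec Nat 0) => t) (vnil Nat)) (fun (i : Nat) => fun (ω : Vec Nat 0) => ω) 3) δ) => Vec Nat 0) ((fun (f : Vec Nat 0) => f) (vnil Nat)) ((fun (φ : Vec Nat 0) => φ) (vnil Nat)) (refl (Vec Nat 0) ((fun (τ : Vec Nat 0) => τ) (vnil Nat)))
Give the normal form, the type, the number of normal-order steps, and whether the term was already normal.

normal form:
  vnil Nat
inferred type:
  Vec Nat 0
steps to reach normal form (normal order): 2
started in normal form: no
first redex: a J iota-redex


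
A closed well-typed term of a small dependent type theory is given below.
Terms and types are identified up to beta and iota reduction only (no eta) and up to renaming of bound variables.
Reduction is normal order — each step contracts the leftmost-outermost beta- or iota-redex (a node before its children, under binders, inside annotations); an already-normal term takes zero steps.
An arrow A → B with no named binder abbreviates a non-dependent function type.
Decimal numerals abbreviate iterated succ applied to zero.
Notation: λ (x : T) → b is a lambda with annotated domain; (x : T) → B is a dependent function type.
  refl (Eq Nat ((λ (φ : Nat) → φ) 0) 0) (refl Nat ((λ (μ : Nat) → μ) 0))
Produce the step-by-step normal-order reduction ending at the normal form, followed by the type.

reduction (normal order):
  refl (Eq Nat ((λ (φ : Nat) → φ) 0) 0) (refl Nat ((λ (μ : Nat) → μ) 0))
  ~> refl (Eq Nat 0 0) (refl Nat ((λ (φ : Nat) → φ) 0))
  ~> refl (Eq Nat 0 0) (refl Nat 0)
the term's type:
  Eq (Eq Nat 0 0) (refl Nat 0) (refl Nat 0)


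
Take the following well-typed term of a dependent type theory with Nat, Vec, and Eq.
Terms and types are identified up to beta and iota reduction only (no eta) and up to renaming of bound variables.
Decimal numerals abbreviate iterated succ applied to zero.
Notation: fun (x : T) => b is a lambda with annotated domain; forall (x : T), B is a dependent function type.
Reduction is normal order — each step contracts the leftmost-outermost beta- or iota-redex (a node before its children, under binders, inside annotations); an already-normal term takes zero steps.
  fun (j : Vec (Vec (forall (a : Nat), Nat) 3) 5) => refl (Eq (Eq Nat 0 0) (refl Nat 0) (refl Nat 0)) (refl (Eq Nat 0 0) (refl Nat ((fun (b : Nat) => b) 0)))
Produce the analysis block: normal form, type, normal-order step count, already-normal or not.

resulting normal form:
  fun (j : Vec (Vec (forall (a : Nat), Nat) 3) 5) => refl (Eq (Eq Nat 0 0) (refl Nat 0) (refl Nat 0)) (refl (Eq Nat 0 0) (refl Nat 0))
the term's type:
  forall (j : Vec (Vec (forall (a : Nat), Nat) 3) 5), Eq (Eq (Eq Nat 0 0) (refl Nat 0) (refl Nat 0)) (refl (Eq Nat 0 0) (refl Nat 0)) (refl (Eq Nat 0 0) (refl Nat 0))
normal-order step count: 1
term was already normal: no
first redex: a beta-redex


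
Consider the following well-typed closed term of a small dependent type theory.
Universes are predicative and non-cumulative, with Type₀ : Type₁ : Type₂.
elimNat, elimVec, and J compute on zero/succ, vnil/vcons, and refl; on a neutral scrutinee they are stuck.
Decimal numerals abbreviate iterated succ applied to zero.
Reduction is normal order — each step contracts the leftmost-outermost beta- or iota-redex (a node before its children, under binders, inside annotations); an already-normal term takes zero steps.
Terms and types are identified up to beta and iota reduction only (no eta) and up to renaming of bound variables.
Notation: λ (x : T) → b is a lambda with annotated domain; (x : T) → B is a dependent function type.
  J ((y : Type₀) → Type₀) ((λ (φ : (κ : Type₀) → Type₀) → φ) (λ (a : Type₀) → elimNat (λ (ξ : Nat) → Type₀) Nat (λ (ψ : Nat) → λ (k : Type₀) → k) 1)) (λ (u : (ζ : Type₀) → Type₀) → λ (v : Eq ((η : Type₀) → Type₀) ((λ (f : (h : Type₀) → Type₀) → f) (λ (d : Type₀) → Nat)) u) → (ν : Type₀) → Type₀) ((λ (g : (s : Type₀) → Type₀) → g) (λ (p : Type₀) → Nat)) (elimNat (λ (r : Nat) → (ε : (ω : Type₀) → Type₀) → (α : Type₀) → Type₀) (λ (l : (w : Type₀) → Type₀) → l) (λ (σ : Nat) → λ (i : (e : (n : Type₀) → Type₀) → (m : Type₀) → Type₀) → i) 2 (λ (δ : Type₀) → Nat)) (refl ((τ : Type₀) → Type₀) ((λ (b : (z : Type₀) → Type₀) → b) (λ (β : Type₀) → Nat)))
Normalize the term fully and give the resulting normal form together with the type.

resulting normal form:
  λ (y : Type₀) → Nat
inferred type:
  (y : Type₀) → Type₀
observation: reduction starts at a J iota-redex, and 2 normal-order steps reach the normal form.


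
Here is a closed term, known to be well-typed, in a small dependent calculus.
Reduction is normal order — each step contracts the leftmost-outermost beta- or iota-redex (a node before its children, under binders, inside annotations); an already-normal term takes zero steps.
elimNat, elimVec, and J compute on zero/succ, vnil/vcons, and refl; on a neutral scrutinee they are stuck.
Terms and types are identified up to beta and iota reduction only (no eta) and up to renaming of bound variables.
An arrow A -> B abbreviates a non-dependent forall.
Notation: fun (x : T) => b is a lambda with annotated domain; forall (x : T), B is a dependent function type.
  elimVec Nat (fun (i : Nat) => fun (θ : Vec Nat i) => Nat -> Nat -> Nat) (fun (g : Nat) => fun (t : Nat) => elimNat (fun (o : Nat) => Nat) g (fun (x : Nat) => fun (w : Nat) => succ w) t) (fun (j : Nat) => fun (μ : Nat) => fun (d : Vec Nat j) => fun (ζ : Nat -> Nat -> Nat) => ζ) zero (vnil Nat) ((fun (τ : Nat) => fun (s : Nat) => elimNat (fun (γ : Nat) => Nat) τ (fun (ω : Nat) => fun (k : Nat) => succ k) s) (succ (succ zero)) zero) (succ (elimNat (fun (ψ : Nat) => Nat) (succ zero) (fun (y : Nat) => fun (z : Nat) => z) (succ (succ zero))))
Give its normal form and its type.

reduced normal form:
  succ (succ (succ (succ zero)))
type:
  Nat
observation: contracting an elimVec iota-redex first, the term normalizes in 20 steps.


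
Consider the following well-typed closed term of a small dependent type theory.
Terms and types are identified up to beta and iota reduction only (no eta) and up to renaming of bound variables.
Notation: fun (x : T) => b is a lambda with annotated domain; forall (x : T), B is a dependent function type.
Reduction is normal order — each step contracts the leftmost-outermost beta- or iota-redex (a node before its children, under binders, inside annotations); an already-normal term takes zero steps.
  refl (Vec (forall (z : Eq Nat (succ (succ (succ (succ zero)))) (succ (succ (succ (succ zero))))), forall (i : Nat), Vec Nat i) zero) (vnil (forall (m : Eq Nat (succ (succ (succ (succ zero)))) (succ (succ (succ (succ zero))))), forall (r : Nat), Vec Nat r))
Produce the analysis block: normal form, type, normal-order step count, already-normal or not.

resulting normal form:
  refl (Vec (forall (z : Eq Nat (succ (succ (succ (succ zero)))) (succ (succ (succ (succ zero))))), forall (i : Nat), Vec Nat i) zero) (vnil (forall (m : Eq Nat (succ (succ (succ (succ zero)))) (succ (succ (succ (succ zero))))), forall (r : Nat), Vec Nat r))
type:
  Eq (Vec (forall (z : Eq Nat (succ (succ (succ (succ zero)))) (succ (succ (succ (succ zero))))), forall (i : Nat), Vec Nat i) zero) (vnil (forall (m : Eq Nat (succ (succ (succ (succ zero)))) (succ (succ (succ (succ zero))))), forall (r : Nat), Vec Nat r)) (vnil (forall (h : Eq Nat (succ (succ (succ (succ zero)))) (succ (succ (succ (succ zero))))), forall (ψ : Nat), Vec Nat ψ))
steps to reach normal form (normal order): 0
started in normal form: yes


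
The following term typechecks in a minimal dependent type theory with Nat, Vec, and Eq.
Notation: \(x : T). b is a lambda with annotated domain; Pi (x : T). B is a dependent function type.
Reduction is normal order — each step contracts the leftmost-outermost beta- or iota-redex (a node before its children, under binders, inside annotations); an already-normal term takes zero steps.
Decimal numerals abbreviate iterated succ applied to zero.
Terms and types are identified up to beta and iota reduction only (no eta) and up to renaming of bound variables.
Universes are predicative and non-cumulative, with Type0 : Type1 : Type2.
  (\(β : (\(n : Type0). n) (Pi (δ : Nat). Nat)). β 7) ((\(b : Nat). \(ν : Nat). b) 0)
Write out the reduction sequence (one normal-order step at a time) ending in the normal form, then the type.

normal-order reduction:
  (\(β : (\(n : Type0). n) (Pi (δ : Nat). Nat)). β 7) ((\(b : Nat). \(ν : Nat). b) 0)
  ~> (\(β : Nat). \(n : Nat). β) 0 7
  ~> (\(β : Nat). 0) 7
  ~> 0
inferred type:
  Nat


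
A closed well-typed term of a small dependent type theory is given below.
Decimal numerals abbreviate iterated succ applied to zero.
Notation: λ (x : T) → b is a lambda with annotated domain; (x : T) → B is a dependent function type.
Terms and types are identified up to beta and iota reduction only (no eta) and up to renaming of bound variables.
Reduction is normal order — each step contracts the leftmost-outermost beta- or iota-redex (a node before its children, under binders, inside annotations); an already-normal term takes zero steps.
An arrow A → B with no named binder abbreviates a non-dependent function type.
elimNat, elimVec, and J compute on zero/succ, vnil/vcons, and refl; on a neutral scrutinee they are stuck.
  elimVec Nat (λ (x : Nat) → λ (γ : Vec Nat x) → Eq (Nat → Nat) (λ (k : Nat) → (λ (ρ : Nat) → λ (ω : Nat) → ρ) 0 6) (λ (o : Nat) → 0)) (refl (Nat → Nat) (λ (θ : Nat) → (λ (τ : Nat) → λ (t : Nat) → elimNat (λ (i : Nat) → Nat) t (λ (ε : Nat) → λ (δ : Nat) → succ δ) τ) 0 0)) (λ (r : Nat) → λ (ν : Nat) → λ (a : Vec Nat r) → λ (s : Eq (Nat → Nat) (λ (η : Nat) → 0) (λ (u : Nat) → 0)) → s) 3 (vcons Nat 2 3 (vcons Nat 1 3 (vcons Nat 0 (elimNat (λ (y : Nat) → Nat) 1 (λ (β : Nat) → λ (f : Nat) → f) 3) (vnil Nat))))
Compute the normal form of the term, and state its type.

reduced normal form:
  refl (Nat → Nat) (λ (x : Nat) → 0)
the term's type:
  Eq (Nat → Nat) (λ (x : Nat) → 0) (λ (γ : Nat) → 0)
observation: reduction starts at an elimVec iota-redex, and 19 normal-order steps reach the normal form.


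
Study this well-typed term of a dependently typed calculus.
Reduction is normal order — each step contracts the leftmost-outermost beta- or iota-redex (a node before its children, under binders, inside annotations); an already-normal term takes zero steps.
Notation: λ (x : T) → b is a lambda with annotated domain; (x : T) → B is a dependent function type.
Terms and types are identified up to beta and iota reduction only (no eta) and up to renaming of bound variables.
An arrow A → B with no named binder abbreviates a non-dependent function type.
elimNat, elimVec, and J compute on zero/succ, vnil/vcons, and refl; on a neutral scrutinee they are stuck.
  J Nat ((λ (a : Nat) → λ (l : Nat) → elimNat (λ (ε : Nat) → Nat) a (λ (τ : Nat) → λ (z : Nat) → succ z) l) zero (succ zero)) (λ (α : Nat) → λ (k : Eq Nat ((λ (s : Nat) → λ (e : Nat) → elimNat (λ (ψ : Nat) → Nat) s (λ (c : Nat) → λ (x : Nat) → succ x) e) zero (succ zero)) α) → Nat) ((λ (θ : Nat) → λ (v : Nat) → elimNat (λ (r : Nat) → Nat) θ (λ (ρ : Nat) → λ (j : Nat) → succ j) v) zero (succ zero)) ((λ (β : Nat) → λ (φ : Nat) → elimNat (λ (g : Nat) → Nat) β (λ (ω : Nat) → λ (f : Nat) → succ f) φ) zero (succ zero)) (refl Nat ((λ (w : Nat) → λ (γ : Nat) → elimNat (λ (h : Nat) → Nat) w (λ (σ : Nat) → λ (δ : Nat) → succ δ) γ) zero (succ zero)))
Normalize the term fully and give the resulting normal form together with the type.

resulting normal form:
  succ zero
inferred type:
  Nat
observation: reduction starts at a J iota-redex, and 7 normal-order steps reach the normal form.


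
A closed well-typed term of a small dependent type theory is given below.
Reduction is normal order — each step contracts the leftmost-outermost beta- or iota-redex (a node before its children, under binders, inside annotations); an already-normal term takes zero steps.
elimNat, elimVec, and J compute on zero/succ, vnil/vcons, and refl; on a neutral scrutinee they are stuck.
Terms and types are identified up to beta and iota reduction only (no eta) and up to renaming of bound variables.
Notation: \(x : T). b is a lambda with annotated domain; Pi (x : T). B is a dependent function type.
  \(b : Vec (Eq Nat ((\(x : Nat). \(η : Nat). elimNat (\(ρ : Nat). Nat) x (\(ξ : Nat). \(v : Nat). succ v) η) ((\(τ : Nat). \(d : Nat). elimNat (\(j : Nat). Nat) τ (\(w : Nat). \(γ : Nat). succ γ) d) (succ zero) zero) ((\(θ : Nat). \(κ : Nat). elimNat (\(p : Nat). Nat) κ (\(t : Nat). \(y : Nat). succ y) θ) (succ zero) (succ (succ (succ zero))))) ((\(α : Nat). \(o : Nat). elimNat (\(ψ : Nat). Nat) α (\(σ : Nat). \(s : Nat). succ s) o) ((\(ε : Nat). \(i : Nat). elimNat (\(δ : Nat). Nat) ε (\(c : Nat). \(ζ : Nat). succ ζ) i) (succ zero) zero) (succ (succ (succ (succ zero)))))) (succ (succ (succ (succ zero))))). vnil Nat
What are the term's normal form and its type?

resulting normal form:
  \(b : Vec (Eq Nat (succ (succ (succ (succ (succ zero))))) (succ (succ (succ (succ (succ zero)))))) (succ (succ (succ (succ zero))))). vnil Nat
the term's type:
  Pi (b : Vec (Eq Nat (succ (succ (succ (succ (succ zero))))) (succ (succ (succ (succ (succ zero)))))) (succ (succ (succ (succ zero))))). Vec Nat zero


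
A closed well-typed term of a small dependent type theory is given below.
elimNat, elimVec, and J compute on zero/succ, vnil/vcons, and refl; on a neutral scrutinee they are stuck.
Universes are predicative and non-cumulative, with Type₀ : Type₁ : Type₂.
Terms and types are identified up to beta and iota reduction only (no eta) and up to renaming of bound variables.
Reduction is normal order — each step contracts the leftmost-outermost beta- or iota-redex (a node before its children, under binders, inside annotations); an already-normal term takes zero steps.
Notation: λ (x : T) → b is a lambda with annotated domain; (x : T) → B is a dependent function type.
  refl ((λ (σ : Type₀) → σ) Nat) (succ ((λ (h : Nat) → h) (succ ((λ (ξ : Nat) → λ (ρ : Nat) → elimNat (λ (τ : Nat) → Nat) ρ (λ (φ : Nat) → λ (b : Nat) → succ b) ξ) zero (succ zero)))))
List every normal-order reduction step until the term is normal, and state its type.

normal-order reduction:
  refl ((λ (σ : Type₀) → σ) Nat) (succ ((λ (h : Nat) → h) (succ ((λ (ξ : Nat) → λ (ρ : Nat) → elimNat (λ (τ : Nat) → Nat) ρ (λ (φ : Nat) → λ (b : Nat) → succ b) ξ) zero (succ zero)))))
  ~> refl Nat (succ ((λ (σ : Nat) → σ) (succ ((λ (h : Nat) → λ (ξ : Nat) → elimNat (λ (ρ : Nat) → Nat) ξ (λ (τ : Nat) → λ (φ : Nat) → succ φ) h) zero (succ zero)))))
  ~> refl Nat (succ (succ ((λ (σ : Nat) → λ (h : Nat) → elimNat (λ (ξ : Nat) → Nat) h (λ (ρ : Nat) → λ (τ : Nat) → succ τ) σ) zero (succ zero))))
  ~> refl Nat (succ (succ ((λ (σ : Nat) → elimNat (λ (h : Nat) → Nat) σ (λ (ξ : Nat) → λ (ρ : Nat) → succ ρ) zero) (succ zero))))
  ~> refl Nat (succ (succ (elimNat (λ (σ : Nat) → Nat) (succ zero) (λ (h : Nat) → λ (ξ : Nat) → succ ξ) zero)))
  ~> refl Nat (succ (succ (succ zero)))
type:
  Eq Nat (succ (succ (succ zero))) (succ (succ (succ zero)))


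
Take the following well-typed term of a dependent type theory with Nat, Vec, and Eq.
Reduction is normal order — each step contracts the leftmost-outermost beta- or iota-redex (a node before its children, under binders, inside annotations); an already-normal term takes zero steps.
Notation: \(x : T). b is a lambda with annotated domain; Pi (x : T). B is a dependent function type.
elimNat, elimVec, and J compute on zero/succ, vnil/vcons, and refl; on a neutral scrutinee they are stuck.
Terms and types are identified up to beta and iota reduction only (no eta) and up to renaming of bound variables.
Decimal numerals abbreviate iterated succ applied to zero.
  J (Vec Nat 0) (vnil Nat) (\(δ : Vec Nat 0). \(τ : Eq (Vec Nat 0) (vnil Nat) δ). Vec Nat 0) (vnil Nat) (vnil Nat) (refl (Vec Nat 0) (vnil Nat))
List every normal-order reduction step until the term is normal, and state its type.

normal-order reduction:
  J (Vec Nat 0) (vnil Nat) (\(δ : Vec Nat 0). \(τ : Eq (Vec Nat 0) (vnil Nat) δ). Vec Nat 0) (vnil Nat) (vnil Nat) (refl (Vec Nat 0) (vnil Nat))
  ~> vnil Nat
the term's type:
  Vec Nat 0


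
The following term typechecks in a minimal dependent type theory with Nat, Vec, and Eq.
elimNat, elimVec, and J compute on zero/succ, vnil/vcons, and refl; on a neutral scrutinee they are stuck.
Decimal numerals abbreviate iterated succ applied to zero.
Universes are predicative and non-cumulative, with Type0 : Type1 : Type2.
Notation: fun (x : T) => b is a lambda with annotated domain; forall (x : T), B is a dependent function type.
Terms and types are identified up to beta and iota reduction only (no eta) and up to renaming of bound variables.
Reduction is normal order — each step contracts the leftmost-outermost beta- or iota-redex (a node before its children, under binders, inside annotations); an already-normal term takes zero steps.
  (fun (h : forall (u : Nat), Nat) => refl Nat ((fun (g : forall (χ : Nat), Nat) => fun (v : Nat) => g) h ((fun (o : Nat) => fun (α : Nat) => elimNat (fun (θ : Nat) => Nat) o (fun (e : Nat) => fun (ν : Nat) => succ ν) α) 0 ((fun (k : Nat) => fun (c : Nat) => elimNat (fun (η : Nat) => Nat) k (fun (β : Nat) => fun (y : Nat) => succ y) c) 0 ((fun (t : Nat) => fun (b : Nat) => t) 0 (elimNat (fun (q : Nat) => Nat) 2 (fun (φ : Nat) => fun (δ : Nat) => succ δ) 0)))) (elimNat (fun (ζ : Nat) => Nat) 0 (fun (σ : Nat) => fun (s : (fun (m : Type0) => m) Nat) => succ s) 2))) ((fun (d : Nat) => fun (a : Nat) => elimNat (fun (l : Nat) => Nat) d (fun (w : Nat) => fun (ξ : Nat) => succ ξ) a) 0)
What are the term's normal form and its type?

normal form:
  refl Nat 2
type:
  Eq Nat 2 2


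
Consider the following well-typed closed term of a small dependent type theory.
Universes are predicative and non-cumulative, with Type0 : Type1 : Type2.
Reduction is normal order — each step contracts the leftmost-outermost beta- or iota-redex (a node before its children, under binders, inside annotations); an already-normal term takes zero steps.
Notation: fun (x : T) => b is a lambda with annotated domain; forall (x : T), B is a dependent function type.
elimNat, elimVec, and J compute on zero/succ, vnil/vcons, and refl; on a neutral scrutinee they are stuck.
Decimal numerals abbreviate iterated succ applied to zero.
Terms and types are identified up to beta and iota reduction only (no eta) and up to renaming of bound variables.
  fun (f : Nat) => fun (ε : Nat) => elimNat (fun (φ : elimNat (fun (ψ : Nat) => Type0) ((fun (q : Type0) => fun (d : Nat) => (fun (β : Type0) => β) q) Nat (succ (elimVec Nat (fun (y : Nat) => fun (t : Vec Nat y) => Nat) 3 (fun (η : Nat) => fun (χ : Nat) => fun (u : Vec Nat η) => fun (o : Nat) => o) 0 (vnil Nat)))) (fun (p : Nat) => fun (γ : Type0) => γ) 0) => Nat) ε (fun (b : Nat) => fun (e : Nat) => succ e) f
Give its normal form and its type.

resulting normal form:
  fun (f : Nat) => fun (ε : Nat) => elimNat (fun (φ : Nat) => Nat) ε (fun (ψ : Nat) => fun (q : Nat) => succ q) f
inferred type:
  forall (f : Nat), forall (ε : Nat), Nat
observation: the term reaches its normal form after 4 normal-order steps.


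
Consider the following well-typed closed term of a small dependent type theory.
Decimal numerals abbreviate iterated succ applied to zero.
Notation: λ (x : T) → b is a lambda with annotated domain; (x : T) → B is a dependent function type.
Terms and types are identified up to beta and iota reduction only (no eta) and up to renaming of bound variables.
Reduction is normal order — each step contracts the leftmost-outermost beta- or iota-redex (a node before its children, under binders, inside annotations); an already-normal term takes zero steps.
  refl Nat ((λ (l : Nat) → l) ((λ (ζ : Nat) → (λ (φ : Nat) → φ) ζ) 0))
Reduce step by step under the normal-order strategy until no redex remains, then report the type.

normal-order reduction:
  refl Nat ((λ (l : Nat) → l) ((λ (ζ : Nat) → (λ (φ : Nat) → φ) ζ) 0))
  ~> refl Nat ((λ (l : Nat) → (λ (ζ : Nat) → ζ) l) 0)
  ~> refl Nat ((λ (l : Nat) → l) 0)
  ~> refl Nat 0
the term's type:
  Eq Nat 0 0


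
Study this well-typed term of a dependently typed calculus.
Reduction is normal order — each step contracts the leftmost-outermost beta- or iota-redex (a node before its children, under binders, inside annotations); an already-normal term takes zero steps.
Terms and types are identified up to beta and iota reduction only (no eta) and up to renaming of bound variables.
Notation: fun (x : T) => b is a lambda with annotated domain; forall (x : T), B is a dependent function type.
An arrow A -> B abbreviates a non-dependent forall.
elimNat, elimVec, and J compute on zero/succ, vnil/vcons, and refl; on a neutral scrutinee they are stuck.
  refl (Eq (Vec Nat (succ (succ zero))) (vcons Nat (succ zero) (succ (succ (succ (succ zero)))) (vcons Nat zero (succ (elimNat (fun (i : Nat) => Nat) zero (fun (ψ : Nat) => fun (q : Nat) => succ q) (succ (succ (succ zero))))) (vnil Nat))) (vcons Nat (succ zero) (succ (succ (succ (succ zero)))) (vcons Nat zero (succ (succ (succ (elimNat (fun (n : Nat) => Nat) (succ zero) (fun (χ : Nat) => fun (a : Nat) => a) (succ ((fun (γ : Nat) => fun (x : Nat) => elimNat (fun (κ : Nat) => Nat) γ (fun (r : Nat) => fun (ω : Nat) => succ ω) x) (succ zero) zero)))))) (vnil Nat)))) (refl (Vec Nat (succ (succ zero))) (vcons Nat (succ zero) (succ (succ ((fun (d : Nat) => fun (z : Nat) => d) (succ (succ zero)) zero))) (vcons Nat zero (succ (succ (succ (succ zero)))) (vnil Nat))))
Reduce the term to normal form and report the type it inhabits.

reduced normal form:
  refl (Eq (Vec Nat (succ (succ zero))) (vcons Nat (succ zero) (succ (succ (succ (succ zero)))) (vcons Nat zero (succ (succ (succ (succ zero)))) (vnil Nat))) (vcons Nat (succ zero) (succ (succ (succ (succ zero)))) (vcons Nat zero (succ (succ (succ (succ zero)))) (vnil Nat)))) (refl (Vec Nat (succ (succ zero))) (vcons Nat (succ zero) (succ (succ (succ (succ zero)))) (vcons Nat zero (succ (succ (succ (succ zero)))) (vnil Nat))))
inferred type:
  Eq (Eq (Vec Nat (succ (succ zero))) (vcons Nat (succ zero) (succ (succ (succ (succ zero)))) (vcons Nat zero (succ (succ (succ (succ zero)))) (vnil Nat))) (vcons Nat (succ zero) (succ (succ (succ (succ zero)))) (vcons Nat zero (succ (succ (succ (succ zero)))) (vnil Nat)))) (refl (Vec Nat (succ (succ zero))) (vcons Nat (succ zero) (succ (succ (succ (succ zero)))) (vcons Nat zero (succ (succ (succ (succ zero)))) (vnil Nat)))) (refl (Vec Nat (succ (succ zero))) (vcons Nat (succ zero) (succ (succ (succ (succ zero)))) (vcons Nat zero (succ (succ (succ (succ zero)))) (vnil Nat))))
observation: normalization takes exactly 22 steps under the normal-order strategy.


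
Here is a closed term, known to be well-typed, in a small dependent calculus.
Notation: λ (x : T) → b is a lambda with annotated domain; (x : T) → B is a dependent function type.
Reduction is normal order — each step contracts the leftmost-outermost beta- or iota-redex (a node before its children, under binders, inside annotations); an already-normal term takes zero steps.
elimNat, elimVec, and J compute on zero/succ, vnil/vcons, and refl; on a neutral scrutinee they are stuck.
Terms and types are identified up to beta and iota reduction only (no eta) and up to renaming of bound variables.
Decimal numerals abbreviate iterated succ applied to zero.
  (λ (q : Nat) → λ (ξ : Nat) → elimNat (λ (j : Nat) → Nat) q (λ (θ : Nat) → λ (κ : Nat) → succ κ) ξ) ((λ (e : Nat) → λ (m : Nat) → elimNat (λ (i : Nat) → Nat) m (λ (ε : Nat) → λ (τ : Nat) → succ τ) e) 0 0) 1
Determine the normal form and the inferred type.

normal form:
  1
the term's type:
  Nat
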